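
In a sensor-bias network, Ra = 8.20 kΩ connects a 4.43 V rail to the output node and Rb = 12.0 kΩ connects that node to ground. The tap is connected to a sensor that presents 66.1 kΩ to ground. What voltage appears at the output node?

V_out ≈ 2.45 V

The load sits in parallel with Rb: Rb‖R_L = (12.0 × 66.1) / (12.0 + 66.1) = 10.16 kΩ.
V_out = 4.43 × 10.16 / (8.20 + 10.16) = 4.43 × 10.16/18.36 = 2.45 V.
(Unloaded it would have been 2.63 V.)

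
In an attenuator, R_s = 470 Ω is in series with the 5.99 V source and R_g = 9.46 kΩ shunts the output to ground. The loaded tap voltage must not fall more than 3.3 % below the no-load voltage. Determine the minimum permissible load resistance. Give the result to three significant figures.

Output resistance R_th = R_s‖R_g = (470 × 9460)/9930 = 447.8 Ω.
The fractional drop is R_th/(R_th + R_L); requiring this ≤ 0.0330 gives R_L ≥ R_th(1/0.0330 − 1) = 447.8 × 29.30 = 13.1 kΩ.

R_L(min) ≈ 13.1 kΩ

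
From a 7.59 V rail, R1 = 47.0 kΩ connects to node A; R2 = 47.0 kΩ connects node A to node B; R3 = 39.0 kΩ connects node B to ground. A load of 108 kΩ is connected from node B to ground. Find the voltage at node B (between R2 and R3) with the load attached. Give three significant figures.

At node B, R3 is in parallel with the load: R3‖R_L = 28.65 kΩ.
Below node A the resistance is R2 + (R3‖R_L) = 75.65 kΩ, so V_A = 7.59 × 75.65/122.7 = 4.682 V.
Then V_B = V_A × (R3‖R_L)/(R2 + R3‖R_L) = 4.682 × 28.65/75.65 = 1.77 V.

V ≈ 1.77 V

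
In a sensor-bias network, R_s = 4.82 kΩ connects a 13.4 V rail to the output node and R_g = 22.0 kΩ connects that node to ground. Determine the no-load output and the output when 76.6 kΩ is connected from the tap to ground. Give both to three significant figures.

Unloaded: 11.0 V; loaded: 10.5 V

Open-circuit: V = 13.4 × 22.0/(4.82 + 22.0) = 11.0 V.
With the load, R_g becomes R_g‖R_L = 17.09 kΩ, so V = 13.4 × 17.09/21.91 = 10.5 V.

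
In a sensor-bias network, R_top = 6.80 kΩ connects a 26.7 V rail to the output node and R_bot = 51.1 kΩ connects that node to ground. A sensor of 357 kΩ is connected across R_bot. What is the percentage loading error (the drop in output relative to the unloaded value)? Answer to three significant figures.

1.65 %

The divider's output (Thévenin) resistance is R_top‖R_bot = 6.001 kΩ.
Fractional drop under load = R_th/(R_th + R_L) = 6.001 / (6.001 + 357) = 0.01653.
So the output falls by 1.65 %.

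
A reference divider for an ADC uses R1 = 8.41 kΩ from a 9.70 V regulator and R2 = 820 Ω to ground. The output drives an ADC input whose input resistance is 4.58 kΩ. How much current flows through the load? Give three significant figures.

R2‖R_L = 695.5 Ω; V_out = 9.70 × 695.5/9105 = 0.7409 V.
I_L = V_out / R_L = 0.7409 / 4.58 kΩ = 0.162 mA.

I_L ≈ 0.162 mA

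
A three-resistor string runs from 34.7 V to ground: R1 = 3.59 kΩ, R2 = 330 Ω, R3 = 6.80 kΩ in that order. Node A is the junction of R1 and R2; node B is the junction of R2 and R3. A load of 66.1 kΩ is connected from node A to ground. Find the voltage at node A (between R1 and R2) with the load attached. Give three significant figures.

Below node A the series string R2+R3 = 7130 Ω sits in parallel with the 66100 Ω load: 6436 Ω.
V_A = 34.7 × 6436/(3590 + 6436) = 22.3 V.

V ≈ 22.3 V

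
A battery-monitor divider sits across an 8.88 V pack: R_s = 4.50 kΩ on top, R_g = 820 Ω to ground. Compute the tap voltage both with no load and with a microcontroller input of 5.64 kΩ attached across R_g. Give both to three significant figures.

Unloaded: 1.37 V; loaded: 1.22 V

Open-circuit: V = 8.88 × 820/(4500 + 820) = 1.37 V.
With the load, R_g becomes R_g‖R_L = 715.9 Ω, so V = 8.88 × 715.9/5216 = 1.22 V.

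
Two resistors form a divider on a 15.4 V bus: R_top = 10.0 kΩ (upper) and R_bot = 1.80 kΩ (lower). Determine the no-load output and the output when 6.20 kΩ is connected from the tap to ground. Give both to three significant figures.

Open-circuit: V = 15.4 × 1.80/(10.0 + 1.80) = 2.35 V.
With the load, R_bot becomes R_bot‖R_L = 1.395 kΩ, so V = 15.4 × 1.395/11.39 = 1.89 V.

Unloaded: 2.35 V; loaded: 1.89 V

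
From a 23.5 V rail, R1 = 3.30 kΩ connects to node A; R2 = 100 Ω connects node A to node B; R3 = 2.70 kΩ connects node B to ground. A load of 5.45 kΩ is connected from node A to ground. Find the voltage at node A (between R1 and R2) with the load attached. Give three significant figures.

V ≈ 8.44 V

Below node A the series string R2+R3 = 2800 Ω sits in parallel with the 5450 Ω load: 1850 Ω.
V_A = 23.5 × 1850/(3300 + 1850) = 8.44 V.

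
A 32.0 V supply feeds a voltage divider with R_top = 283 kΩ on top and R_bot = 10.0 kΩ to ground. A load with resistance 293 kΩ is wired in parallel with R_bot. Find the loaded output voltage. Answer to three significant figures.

The load sits in parallel with R_bot: R_bot‖R_L = (10.0 × 293) / (10.0 + 293) = 9.670 kΩ.
V_out = 32.0 × 9.670 / (283 + 9.670) = 32.0 × 9.670/292.7 = 1.06 V.

V_out ≈ 1.06 V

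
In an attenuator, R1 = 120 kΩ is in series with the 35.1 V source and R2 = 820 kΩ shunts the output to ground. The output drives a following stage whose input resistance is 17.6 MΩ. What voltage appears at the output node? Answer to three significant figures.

V_out ≈ 30.4 V

The load sits in parallel with R2: R2‖R_L = (820 × 17600) / (820 + 17600) = 783.5 kΩ.
V_out = 35.1 × 783.5 / (120 + 783.5) = 35.1 × 783.5/903.5 = 30.4 V.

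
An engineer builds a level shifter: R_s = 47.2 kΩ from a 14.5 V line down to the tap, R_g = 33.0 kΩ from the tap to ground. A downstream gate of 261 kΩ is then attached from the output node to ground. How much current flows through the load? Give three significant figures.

R_g‖R_L = 29.30 kΩ; V_out = 14.5 × 29.30/76.50 = 5.553 V.
I_L = V_out / R_L = 5.553 / 261 kΩ = 0.0213 mA.

I_L ≈ 0.0213 mA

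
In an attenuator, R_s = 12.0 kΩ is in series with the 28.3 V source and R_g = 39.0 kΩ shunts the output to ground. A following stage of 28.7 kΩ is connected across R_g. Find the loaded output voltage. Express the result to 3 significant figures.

V_out ≈ 16.4 V

The load sits in parallel with R_g: R_g‖R_L = (39.0 × 28.7) / (39.0 + 28.7) = 16.53 kΩ.
V_out = 28.3 × 16.53 / (12.0 + 16.53) = 28.3 × 16.53/28.53 = 16.4 V.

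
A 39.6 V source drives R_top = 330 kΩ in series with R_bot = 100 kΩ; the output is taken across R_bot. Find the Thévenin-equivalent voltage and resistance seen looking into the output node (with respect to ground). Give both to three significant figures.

V_th is the open-circuit tap voltage: 39.6 × 100/(330 + 100) = 9.21 V.
With the supply zeroed, R_top and R_bot appear in parallel from the tap: R_th = R_top‖R_bot = (330 × 100)/430.0 = 76.7 kΩ.

V_th = 9.21 V, R_th = 76.7 kΩ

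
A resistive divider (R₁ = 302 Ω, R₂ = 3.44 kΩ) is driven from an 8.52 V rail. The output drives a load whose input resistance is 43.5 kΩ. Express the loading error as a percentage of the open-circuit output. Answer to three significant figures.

0.634 %

The divider's output (Thévenin) resistance is R₁‖R₂ = 277.6 Ω.
Fractional drop under load = R_th/(R_th + R_L) = 277.6 / (277.6 + 43500) = 0.006342.
So the output falls by 0.634 %.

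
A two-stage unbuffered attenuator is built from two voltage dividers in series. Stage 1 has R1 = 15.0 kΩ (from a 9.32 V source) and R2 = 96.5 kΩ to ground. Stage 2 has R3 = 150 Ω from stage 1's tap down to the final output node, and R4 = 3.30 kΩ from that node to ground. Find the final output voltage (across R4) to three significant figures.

V_out ≈ 1.62 V

Stage 2 presents R3+R4 = 3450 Ω as a load on stage 1's tap.
Stage 1's lower leg becomes R2‖(R3+R4) = 3331 Ω, so V_mid = 9.32 × 3331/18330 = 1.694 V.
Stage 2 is itself unloaded: V_out = V_mid × R4/(R3+R4) = 1.694 × 3300/3450 = 1.62 V.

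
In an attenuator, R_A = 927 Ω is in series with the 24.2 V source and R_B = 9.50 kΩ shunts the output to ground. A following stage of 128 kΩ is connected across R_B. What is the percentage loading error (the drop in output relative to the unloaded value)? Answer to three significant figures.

The divider's output (Thévenin) resistance is R_A‖R_B = 844.6 Ω.
Fractional drop under load = R_th/(R_th + R_L) = 844.6 / (844.6 + 128000) = 0.006555.
So the output falls by 0.656 %.

0.656 %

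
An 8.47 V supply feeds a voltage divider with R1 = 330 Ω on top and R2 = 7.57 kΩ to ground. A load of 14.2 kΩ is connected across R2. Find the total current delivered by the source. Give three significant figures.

R2‖R_L = 4938 Ω, so the source sees R1 + R2‖R_L = 5268 Ω.
I = 8.47 V / 5268 Ω = 1.61 mA.

I ≈ 1.61 mA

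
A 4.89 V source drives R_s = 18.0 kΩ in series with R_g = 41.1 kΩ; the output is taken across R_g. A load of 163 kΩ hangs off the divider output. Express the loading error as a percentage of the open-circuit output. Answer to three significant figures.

7.13 %

The divider's output (Thévenin) resistance is R_s‖R_g = 12.52 kΩ.
Fractional drop under load = R_th/(R_th + R_L) = 12.52 / (12.52 + 163) = 0.07132.
So the output falls by 7.13 %.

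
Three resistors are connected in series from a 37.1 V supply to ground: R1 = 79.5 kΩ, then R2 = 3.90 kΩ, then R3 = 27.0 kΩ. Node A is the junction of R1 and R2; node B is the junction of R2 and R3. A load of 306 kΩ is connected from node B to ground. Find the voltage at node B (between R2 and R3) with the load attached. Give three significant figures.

V ≈ 8.51 V

At node B, R3 is in parallel with the load: R3‖R_L = 24.81 kΩ.
Below node A the resistance is R2 + (R3‖R_L) = 28.71 kΩ, so V_A = 37.1 × 28.71/108.2 = 9.843 V.
Then V_B = V_A × (R3‖R_L)/(R2 + R3‖R_L) = 9.843 × 24.81/28.71 = 8.51 V.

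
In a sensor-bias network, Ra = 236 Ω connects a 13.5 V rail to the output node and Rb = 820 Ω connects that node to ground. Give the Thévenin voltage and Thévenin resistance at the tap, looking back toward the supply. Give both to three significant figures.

V_th = 10.5 V, R_th = 183 Ω

V_th is the open-circuit tap voltage: 13.5 × 820/(236 + 820) = 10.5 V.
With the supply zeroed, Ra and Rb appear in parallel from the tap: R_th = Ra‖Rb = (236 × 820)/1056 = 183 Ω.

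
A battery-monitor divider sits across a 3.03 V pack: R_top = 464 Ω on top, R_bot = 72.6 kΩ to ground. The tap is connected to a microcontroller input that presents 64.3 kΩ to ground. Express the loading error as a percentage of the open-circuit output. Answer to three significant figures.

The divider's output (Thévenin) resistance is R_top‖R_bot = 461.1 Ω.
Fractional drop under load = R_th/(R_th + R_L) = 461.1 / (461.1 + 64300) = 0.007119.
So the output falls by 0.712 %.

0.712 %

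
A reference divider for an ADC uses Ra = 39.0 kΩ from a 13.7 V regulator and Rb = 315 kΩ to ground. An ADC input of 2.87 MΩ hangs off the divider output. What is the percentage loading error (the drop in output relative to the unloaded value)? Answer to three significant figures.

The divider's output (Thévenin) resistance is Ra‖Rb = 34.70 kΩ.
Fractional drop under load = R_th/(R_th + R_L) = 34.70 / (34.70 + 2870) = 0.01195.
So the output falls by 1.19 %.

1.19 %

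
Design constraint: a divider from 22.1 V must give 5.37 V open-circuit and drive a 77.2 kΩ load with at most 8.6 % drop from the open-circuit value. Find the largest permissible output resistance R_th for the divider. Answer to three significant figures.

Loading drop = R_th/(R_th + R_L) ≤ 0.0860, so R_th ≤ R_L · ε/(1−ε) = 77.2 kΩ × 0.0860/0.9140 = 7.26 kΩ.

R_th ≤ 7.26 kΩ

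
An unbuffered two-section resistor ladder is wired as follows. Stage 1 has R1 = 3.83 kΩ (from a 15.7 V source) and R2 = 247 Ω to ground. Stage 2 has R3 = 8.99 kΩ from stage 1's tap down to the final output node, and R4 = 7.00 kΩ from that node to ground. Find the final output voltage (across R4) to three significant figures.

Stage 2 presents R3+R4 = 15990 Ω as a load on stage 1's tap.
Stage 1's lower leg becomes R2‖(R3+R4) = 243.2 Ω, so V_mid = 15.7 × 243.2/4073 = 0.9376 V.
Stage 2 is itself unloaded: V_out = V_mid × R4/(R3+R4) = 0.9376 × 7000/15990 = 0.410 V.

V_out ≈ 0.410 V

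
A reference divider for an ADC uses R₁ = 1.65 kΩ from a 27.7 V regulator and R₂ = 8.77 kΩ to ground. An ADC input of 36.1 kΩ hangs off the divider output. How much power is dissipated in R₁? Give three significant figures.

P ≈ 16.7 mW

Total resistance from the source is R₁ + (R₂‖R_L) = 8.706 kΩ, so I = 27.7/8.706 kΩ = 3.182 mA.
P = I²·R₁ = (3.182 mA)² × 1.65 kΩ = 16.7 mW.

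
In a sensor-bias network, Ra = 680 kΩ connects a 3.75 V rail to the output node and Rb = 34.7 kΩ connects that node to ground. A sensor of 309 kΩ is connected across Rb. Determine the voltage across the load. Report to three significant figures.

The load sits in parallel with Rb: Rb‖R_L = (34.7 × 309) / (34.7 + 309) = 31.20 kΩ.
V_out = 3.75 × 31.20 / (680 + 31.20) = 3.75 × 31.20/711.2 = 0.164 V.

V_out ≈ 0.164 V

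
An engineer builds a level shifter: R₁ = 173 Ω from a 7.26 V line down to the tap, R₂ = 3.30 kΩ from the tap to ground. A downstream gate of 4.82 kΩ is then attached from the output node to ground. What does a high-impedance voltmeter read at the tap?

V_out ≈ 6.67 V

The load sits in parallel with R₂: R₂‖R_L = (3300 × 4820) / (3300 + 4820) = 1959 Ω.
V_out = 7.26 × 1959 / (173 + 1959) = 7.26 × 1959/2132 = 6.67 V.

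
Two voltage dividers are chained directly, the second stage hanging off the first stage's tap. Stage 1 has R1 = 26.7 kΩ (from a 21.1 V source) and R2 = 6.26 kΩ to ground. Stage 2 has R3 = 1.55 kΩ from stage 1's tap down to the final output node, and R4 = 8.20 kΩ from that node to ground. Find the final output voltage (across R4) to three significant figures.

V_out ≈ 2.22 V

Stage 2 presents R3+R4 = 9.750 kΩ as a load on stage 1's tap.
Stage 1's lower leg becomes R2‖(R3+R4) = 3.812 kΩ, so V_mid = 21.1 × 3.812/30.51 = 2.636 V.
Stage 2 is itself unloaded: V_out = V_mid × R4/(R3+R4) = 2.636 × 8.20/9.750 = 2.22 V.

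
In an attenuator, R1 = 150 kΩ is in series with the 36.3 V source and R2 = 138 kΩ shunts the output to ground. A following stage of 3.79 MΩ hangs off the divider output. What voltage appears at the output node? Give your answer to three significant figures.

The load sits in parallel with R2: R2‖R_L = (138 × 3790) / (138 + 3790) = 133.2 kΩ.
V_out = 36.3 × 133.2 / (150 + 133.2) = 36.3 × 133.2/283.2 = 17.1 V.

V_out ≈ 17.1 V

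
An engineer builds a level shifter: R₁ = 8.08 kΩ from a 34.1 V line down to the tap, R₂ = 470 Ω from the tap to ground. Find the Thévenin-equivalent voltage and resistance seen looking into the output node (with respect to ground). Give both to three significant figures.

V_th is the open-circuit tap voltage: 34.1 × 470/(8080 + 470) = 1.87 V.
With the supply zeroed, R₁ and R₂ appear in parallel from the tap: R_th = R₁‖R₂ = (8080 × 470)/8550 = 444 Ω.

V_th = 1.87 V, R_th = 444 Ω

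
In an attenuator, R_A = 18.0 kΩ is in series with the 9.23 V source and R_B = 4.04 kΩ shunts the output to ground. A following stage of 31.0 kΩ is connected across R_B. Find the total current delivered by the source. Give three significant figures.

R_B‖R_L = 3.574 kΩ, so the source sees R_A + R_B‖R_L = 21.57 kΩ.
I = 9.23 V / 21.57 kΩ = 0.428 mA.

I ≈ 0.428 mA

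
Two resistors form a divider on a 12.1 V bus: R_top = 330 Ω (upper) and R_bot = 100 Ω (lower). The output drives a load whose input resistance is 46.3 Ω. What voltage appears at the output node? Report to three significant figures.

V_out ≈ 1.06 V

The load sits in parallel with R_bot: R_bot‖R_L = (100 × 46.3) / (100 + 46.3) = 31.65 Ω.
V_out = 12.1 × 31.65 / (330 + 31.65) = 12.1 × 31.65/361.6 = 1.06 V.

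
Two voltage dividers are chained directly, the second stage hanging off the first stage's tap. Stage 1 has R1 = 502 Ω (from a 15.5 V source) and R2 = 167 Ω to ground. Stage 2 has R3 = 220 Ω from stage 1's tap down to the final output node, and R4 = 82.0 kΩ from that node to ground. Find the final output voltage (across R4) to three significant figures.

Stage 2 presents R3+R4 = 82220 Ω as a load on stage 1's tap.
Stage 1's lower leg becomes R2‖(R3+R4) = 166.7 Ω, so V_mid = 15.5 × 166.7/668.7 = 3.863 V.
Stage 2 is itself unloaded: V_out = V_mid × R4/(R3+R4) = 3.863 × 82000/82220 = 3.85 V.

V_out ≈ 3.85 V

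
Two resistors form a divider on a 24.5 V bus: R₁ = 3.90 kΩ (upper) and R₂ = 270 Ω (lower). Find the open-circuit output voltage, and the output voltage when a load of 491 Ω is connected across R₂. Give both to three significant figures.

Open-circuit: V = 24.5 × 270/(3900 + 270) = 1.59 V.
With the load, R₂ becomes R₂‖R_L = 174.2 Ω, so V = 24.5 × 174.2/4074 = 1.05 V.

Unloaded: 1.59 V; loaded: 1.05 V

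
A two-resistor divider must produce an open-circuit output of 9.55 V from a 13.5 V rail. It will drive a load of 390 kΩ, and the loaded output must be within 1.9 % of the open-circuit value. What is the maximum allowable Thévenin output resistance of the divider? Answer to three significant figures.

R_th ≤ 7.55 kΩ

Loading drop = R_th/(R_th + R_L) ≤ 0.0190, so R_th ≤ R_L · ε/(1−ε) = 390 kΩ × 0.0190/0.9810 = 7.55 kΩ.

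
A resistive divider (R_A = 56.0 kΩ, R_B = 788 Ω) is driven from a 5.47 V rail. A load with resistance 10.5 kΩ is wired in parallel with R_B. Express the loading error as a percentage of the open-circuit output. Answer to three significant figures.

6.89 %

The divider's output (Thévenin) resistance is R_A‖R_B = 777.1 Ω.
Fractional drop under load = R_th/(R_th + R_L) = 777.1 / (777.1 + 10500) = 0.06891.
So the output falls by 6.89 %.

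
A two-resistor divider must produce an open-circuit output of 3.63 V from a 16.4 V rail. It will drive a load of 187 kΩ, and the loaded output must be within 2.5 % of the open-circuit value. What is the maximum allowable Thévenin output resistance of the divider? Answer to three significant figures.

R_th ≤ 4.79 kΩ

Loading drop = R_th/(R_th + R_L) ≤ 0.0250, so R_th ≤ R_L · ε/(1−ε) = 187 kΩ × 0.0250/0.9750 = 4.79 kΩ.
(Any R1, R2 with R2/(R1+R2) = 0.221 and R1‖R2 ≤ 4.79 kΩ will meet the spec.)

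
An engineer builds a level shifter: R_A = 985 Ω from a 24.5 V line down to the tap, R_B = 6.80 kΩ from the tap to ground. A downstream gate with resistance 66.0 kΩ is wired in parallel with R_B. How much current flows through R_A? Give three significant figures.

I ≈ 3.43 mA

R_B‖R_L = 6165 Ω, so the source sees R_A + R_B‖R_L = 7150 Ω.
I = 24.5 V / 7150 Ω = 3.43 mA.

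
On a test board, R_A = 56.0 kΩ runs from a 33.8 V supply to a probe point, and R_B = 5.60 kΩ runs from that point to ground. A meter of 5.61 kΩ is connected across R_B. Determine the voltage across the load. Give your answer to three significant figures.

The load sits in parallel with R_B: R_B‖R_L = (5.60 × 5.61) / (5.60 + 5.61) = 2.802 kΩ.
V_out = 33.8 × 2.802 / (56.0 + 2.802) = 33.8 × 2.802/58.80 = 1.61 V.

V_out ≈ 1.61 V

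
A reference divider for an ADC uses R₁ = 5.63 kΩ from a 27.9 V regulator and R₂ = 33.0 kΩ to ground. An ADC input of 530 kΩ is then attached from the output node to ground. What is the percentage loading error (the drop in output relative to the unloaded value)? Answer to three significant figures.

0.899 %

The divider's output (Thévenin) resistance is R₁‖R₂ = 4.809 kΩ.
Fractional drop under load = R_th/(R_th + R_L) = 4.809 / (4.809 + 530) = 0.008993.
So the output falls by 0.899 %.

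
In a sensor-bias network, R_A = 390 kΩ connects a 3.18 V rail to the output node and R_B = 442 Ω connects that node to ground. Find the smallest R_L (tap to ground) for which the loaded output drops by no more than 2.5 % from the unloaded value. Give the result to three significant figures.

Output resistance R_th = R_A‖R_B = (390000 × 442)/390400 = 441.5 Ω.
The fractional drop is R_th/(R_th + R_L); requiring this ≤ 0.0250 gives R_L ≥ R_th(1/0.0250 − 1) = 441.5 × 39.00 = 17.2 kΩ.

R_L(min) ≈ 17.2 kΩ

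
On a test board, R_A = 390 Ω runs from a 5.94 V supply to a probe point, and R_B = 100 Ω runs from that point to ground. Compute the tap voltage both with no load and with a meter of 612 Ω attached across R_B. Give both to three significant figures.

Open-circuit: V = 5.94 × 100/(390 + 100) = 1.21 V.
With the load, R_B becomes R_B‖R_L = 85.96 Ω, so V = 5.94 × 85.96/476.0 = 1.07 V.

Unloaded: 1.21 V; loaded: 1.07 V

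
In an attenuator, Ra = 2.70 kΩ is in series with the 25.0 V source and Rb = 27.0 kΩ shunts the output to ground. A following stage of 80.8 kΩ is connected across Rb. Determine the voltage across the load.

V_out ≈ 22.1 V

The load sits in parallel with Rb: Rb‖R_L = (27.0 × 80.8) / (27.0 + 80.8) = 20.24 kΩ.
V_out = 25.0 × 20.24 / (2.70 + 20.24) = 25.0 × 20.24/22.94 = 22.1 V.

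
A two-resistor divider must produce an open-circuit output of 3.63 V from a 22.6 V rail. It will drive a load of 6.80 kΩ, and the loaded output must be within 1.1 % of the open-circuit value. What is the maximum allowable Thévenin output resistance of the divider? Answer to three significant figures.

Loading drop = R_th/(R_th + R_L) ≤ 0.0110, so R_th ≤ R_L · ε/(1−ε) = 6.80 kΩ × 0.0110/0.9890 = 75.6 Ω.
(Any R1, R2 with R2/(R1+R2) = 0.161 and R1‖R2 ≤ 75.6 Ω will meet the spec.)

R_th ≤ 75.6 Ω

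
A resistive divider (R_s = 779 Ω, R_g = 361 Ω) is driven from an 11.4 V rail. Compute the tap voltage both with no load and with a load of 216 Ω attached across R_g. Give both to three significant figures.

Open-circuit: V = 11.4 × 361/(779 + 361) = 3.61 V.
With the load, R_g becomes R_g‖R_L = 135.1 Ω, so V = 11.4 × 135.1/914.1 = 1.69 V.

Unloaded: 3.61 V; loaded: 1.69 V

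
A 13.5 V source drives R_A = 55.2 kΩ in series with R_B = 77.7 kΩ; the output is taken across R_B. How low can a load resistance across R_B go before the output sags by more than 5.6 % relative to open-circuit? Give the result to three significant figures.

R_L(min) ≈ 544 kΩ

Output resistance R_th = R_A‖R_B = (55.2 × 77.7)/132.9 = 32.27 kΩ.
The fractional drop is R_th/(R_th + R_L); requiring this ≤ 0.0560 gives R_L ≥ R_th(1/0.0560 − 1) = 32.27 × 16.86 = 544 kΩ.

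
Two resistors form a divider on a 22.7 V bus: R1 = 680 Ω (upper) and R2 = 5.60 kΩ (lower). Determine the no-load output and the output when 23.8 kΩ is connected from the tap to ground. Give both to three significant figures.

Open-circuit: V = 22.7 × 5600/(680 + 5600) = 20.2 V.
With the load, R2 becomes R2‖R_L = 4533 Ω, so V = 22.7 × 4533/5213 = 19.7 V.

Unloaded: 20.2 V; loaded: 19.7 V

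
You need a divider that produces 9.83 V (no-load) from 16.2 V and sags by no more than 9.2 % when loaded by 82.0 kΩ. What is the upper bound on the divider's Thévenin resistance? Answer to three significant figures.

R_th ≤ 8.31 kΩ

Loading drop = R_th/(R_th + R_L) ≤ 0.0920, so R_th ≤ R_L · ε/(1−ε) = 82.0 kΩ × 0.0920/0.9080 = 8.31 kΩ.
(Any R1, R2 with R2/(R1+R2) = 0.607 and R1‖R2 ≤ 8.31 kΩ will meet the spec.)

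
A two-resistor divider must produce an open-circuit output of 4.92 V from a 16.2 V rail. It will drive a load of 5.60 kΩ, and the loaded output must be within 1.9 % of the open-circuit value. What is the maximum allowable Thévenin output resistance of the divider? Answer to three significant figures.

Loading drop = R_th/(R_th + R_L) ≤ 0.0190, so R_th ≤ R_L · ε/(1−ε) = 5.60 kΩ × 0.0190/0.9810 = 108 Ω.
(Any R1, R2 with R2/(R1+R2) = 0.304 and R1‖R2 ≤ 108 Ω will meet the spec.)

R_th ≤ 108 Ω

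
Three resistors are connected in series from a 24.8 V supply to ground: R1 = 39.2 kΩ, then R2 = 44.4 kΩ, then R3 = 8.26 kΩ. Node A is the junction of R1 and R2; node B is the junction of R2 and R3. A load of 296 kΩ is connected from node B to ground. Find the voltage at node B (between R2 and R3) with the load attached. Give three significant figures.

At node B, R3 is in parallel with the load: R3‖R_L = 8.036 kΩ.
Below node A the resistance is R2 + (R3‖R_L) = 52.44 kΩ, so V_A = 24.8 × 52.44/91.64 = 14.19 V.
Then V_B = V_A × (R3‖R_L)/(R2 + R3‖R_L) = 14.19 × 8.036/52.44 = 2.17 V.

V ≈ 2.17 V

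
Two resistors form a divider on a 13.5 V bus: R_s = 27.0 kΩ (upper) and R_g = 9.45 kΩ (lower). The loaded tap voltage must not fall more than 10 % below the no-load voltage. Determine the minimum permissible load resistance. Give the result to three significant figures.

Output resistance R_th = R_s‖R_g = (27.0 × 9.45)/36.45 = 7.000 kΩ.
The fractional drop is R_th/(R_th + R_L); requiring this ≤ 0.100 gives R_L ≥ R_th(1/0.100 − 1) = 7.000 × 9.000 = 63.0 kΩ.

R_L(min) ≈ 63.0 kΩ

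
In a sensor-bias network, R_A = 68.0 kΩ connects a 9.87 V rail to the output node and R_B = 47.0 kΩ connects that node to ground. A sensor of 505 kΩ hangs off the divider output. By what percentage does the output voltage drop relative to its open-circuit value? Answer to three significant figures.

5.22 %

The divider's output (Thévenin) resistance is R_A‖R_B = 27.79 kΩ.
Fractional drop under load = R_th/(R_th + R_L) = 27.79 / (27.79 + 505) = 0.05216.
So the output falls by 5.22 %.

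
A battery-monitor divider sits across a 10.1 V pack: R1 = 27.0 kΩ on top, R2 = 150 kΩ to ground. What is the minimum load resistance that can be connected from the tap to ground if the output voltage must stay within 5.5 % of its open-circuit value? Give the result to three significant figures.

R_L(min) ≈ 393 kΩ

Output resistance R_th = R1‖R2 = (27.0 × 150)/177.0 = 22.88 kΩ.
The fractional drop is R_th/(R_th + R_L); requiring this ≤ 0.0550 gives R_L ≥ R_th(1/0.0550 − 1) = 22.88 × 17.18 = 393 kΩ.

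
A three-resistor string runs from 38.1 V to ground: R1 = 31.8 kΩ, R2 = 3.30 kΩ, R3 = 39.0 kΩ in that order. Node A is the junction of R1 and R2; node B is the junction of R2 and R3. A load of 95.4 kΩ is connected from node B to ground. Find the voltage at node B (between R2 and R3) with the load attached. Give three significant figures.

V ≈ 16.8 V

At node B, R3 is in parallel with the load: R3‖R_L = 27.68 kΩ.
Below node A the resistance is R2 + (R3‖R_L) = 30.98 kΩ, so V_A = 38.1 × 30.98/62.78 = 18.80 V.
Then V_B = V_A × (R3‖R_L)/(R2 + R3‖R_L) = 18.80 × 27.68/30.98 = 16.8 V.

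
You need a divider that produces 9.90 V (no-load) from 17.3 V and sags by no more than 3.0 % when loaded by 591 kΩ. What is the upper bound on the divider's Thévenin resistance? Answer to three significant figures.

R_th ≤ 18.3 kΩ

Loading drop = R_th/(R_th + R_L) ≤ 0.0300, so R_th ≤ R_L · ε/(1−ε) = 591 kΩ × 0.0300/0.9700 = 18.3 kΩ.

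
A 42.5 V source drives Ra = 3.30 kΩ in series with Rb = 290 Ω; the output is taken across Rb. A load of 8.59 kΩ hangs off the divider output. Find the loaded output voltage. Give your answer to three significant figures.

V_out ≈ 3.33 V

The load sits in parallel with Rb: Rb‖R_L = (290 × 8590) / (290 + 8590) = 280.5 Ω.
V_out = 42.5 × 280.5 / (3300 + 280.5) = 42.5 × 280.5/3581 = 3.33 V.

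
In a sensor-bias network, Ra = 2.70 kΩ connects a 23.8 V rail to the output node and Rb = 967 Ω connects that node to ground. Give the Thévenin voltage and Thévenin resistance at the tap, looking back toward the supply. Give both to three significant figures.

V_th = 6.28 V, R_th = 712 Ω

V_th is the open-circuit tap voltage: 23.8 × 967/(2700 + 967) = 6.28 V.
With the supply zeroed, Ra and Rb appear in parallel from the tap: R_th = Ra‖Rb = (2700 × 967)/3667 = 712 Ω.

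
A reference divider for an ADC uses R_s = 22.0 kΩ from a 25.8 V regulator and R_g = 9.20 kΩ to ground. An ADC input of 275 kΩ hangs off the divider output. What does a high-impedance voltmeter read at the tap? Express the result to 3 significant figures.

The load sits in parallel with R_g: R_g‖R_L = (9.20 × 275) / (9.20 + 275) = 8.902 kΩ.
V_out = 25.8 × 8.902 / (22.0 + 8.902) = 25.8 × 8.902/30.90 = 7.43 V.

V_out ≈ 7.43 V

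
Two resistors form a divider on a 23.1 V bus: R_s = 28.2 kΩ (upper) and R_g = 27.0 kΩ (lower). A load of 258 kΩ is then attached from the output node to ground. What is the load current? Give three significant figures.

R_g‖R_L = 24.44 kΩ; V_out = 23.1 × 24.44/52.64 = 10.73 V.
I_L = V_out / R_L = 10.73 / 258 kΩ = 0.0416 mA.

I_L ≈ 0.0416 mA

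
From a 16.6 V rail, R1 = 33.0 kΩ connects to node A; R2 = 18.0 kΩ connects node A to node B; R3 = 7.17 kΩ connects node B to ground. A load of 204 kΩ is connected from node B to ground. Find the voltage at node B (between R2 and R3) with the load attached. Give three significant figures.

V ≈ 1.98 V

At node B, R3 is in parallel with the load: R3‖R_L = 6.927 kΩ.
Below node A the resistance is R2 + (R3‖R_L) = 24.93 kΩ, so V_A = 16.6 × 24.93/57.93 = 7.143 V.
Then V_B = V_A × (R3‖R_L)/(R2 + R3‖R_L) = 7.143 × 6.927/24.93 = 1.98 V.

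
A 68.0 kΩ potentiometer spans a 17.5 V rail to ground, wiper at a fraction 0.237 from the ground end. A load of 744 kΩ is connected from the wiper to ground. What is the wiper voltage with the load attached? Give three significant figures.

V ≈ 4.08 V

The wiper splits the pot into (1−α)R = 51.88 kΩ above and αR = 16.12 kΩ below.
Lower section ‖ load = 15.77 kΩ.
V_wiper = 17.5 × 15.77/(51.88 + 15.77) = 4.08 V.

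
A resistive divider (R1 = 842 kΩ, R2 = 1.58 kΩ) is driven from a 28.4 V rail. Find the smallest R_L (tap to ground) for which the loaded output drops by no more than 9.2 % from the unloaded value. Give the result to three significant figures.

Output resistance R_th = R1‖R2 = (842 × 1.58)/843.6 = 1.577 kΩ.
The fractional drop is R_th/(R_th + R_L); requiring this ≤ 0.0920 gives R_L ≥ R_th(1/0.0920 − 1) = 1.577 × 9.870 = 15.6 kΩ.

R_L(min) ≈ 15.6 kΩ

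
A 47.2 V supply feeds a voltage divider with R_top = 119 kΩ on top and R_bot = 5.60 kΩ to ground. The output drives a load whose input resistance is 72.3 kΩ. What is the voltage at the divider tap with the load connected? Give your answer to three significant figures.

The load sits in parallel with R_bot: R_bot‖R_L = (5.60 × 72.3) / (5.60 + 72.3) = 5.197 kΩ.
V_out = 47.2 × 5.197 / (119 + 5.197) = 47.2 × 5.197/124.2 = 1.98 V.

V_out ≈ 1.98 V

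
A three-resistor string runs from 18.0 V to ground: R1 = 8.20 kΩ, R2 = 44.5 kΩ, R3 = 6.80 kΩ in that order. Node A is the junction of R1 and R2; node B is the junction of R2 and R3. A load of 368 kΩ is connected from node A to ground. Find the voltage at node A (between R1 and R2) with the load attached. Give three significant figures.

Below node A the series string R2+R3 = 51.30 kΩ sits in parallel with the 368 kΩ load: 45.02 kΩ.
V_A = 18.0 × 45.02/(8.20 + 45.02) = 15.2 V.

V ≈ 15.2 V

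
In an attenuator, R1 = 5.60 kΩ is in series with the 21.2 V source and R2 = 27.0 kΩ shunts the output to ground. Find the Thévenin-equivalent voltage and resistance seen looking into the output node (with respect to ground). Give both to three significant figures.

V_th = 17.6 V, R_th = 4.64 kΩ

V_th is the open-circuit tap voltage: 21.2 × 27.0/(5.60 + 27.0) = 17.6 V.
With the supply zeroed, R1 and R2 appear in parallel from the tap: R_th = R1‖R2 = (5.60 × 27.0)/32.60 = 4.64 kΩ.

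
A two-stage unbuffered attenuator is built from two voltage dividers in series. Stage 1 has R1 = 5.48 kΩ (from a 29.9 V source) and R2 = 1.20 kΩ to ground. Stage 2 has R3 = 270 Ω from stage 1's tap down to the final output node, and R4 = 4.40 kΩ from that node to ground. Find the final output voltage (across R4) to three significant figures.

Stage 2 presents R3+R4 = 4670 Ω as a load on stage 1's tap.
Stage 1's lower leg becomes R2‖(R3+R4) = 954.7 Ω, so V_mid = 29.9 × 954.7/6435 = 4.436 V.
Stage 2 is itself unloaded: V_out = V_mid × R4/(R3+R4) = 4.436 × 4400/4670 = 4.18 V.

V_out ≈ 4.18 V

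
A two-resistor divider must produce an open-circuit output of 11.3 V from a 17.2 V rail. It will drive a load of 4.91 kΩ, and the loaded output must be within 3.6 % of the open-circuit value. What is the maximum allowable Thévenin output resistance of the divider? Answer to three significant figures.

R_th ≤ 183 Ω

Loading drop = R_th/(R_th + R_L) ≤ 0.0360, so R_th ≤ R_L · ε/(1−ε) = 4.91 kΩ × 0.0360/0.9640 = 183 Ω.
(Any R1, R2 with R2/(R1+R2) = 0.657 and R1‖R2 ≤ 183 Ω will meet the spec.)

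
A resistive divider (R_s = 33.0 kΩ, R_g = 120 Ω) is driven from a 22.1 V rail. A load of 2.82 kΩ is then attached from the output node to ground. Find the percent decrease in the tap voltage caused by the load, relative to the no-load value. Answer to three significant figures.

4.07 %

The divider's output (Thévenin) resistance is R_s‖R_g = 119.6 Ω.
Fractional drop under load = R_th/(R_th + R_L) = 119.6 / (119.6 + 2820) = 0.04067.
So the output falls by 4.07 %.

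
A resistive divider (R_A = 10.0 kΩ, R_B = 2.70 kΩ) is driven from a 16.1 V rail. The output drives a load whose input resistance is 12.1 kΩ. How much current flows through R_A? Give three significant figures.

R_B‖R_L = 2.207 kΩ, so the source sees R_A + R_B‖R_L = 12.21 kΩ.
I = 16.1 V / 12.21 kΩ = 1.32 mA.

I ≈ 1.32 mA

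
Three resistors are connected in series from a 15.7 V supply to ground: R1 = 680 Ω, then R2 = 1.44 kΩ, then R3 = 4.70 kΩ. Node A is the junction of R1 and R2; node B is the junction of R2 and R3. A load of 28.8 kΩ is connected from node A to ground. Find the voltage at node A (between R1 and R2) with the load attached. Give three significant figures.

V ≈ 13.8 V

Below node A the series string R2+R3 = 6140 Ω sits in parallel with the 28800 Ω load: 5061 Ω.
V_A = 15.7 × 5061/(680 + 5061) = 13.8 V.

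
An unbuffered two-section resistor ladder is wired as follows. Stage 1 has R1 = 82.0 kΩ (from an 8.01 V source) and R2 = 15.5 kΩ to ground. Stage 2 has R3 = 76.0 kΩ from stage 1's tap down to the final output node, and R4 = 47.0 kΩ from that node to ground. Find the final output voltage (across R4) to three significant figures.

Stage 2 presents R3+R4 = 123.0 kΩ as a load on stage 1's tap.
Stage 1's lower leg becomes R2‖(R3+R4) = 13.77 kΩ, so V_mid = 8.01 × 13.77/95.77 = 1.151 V.
Stage 2 is itself unloaded: V_out = V_mid × R4/(R3+R4) = 1.151 × 47.0/123.0 = 0.440 V.

V_out ≈ 0.440 V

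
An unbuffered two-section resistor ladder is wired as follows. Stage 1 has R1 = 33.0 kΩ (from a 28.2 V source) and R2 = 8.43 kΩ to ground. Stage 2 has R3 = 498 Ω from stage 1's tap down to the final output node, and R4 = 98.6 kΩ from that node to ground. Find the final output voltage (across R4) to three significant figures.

Stage 2 presents R3+R4 = 99100 Ω as a load on stage 1's tap.
Stage 1's lower leg becomes R2‖(R3+R4) = 7769 Ω, so V_mid = 28.2 × 7769/40770 = 5.374 V.
Stage 2 is itself unloaded: V_out = V_mid × R4/(R3+R4) = 5.374 × 98600/99100 = 5.35 V.

V_out ≈ 5.35 V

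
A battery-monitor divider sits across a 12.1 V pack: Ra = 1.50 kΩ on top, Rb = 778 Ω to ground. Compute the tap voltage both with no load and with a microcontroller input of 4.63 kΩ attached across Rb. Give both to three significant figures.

Unloaded: 4.13 V; loaded: 3.72 V

Open-circuit: V = 12.1 × 778/(1500 + 778) = 4.13 V.
With the load, Rb becomes Rb‖R_L = 666.1 Ω, so V = 12.1 × 666.1/2166 = 3.72 V.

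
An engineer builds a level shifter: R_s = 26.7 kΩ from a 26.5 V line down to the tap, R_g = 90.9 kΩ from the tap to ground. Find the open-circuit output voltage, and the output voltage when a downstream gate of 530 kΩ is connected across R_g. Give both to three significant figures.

Unloaded: 20.5 V; loaded: 19.7 V

Open-circuit: V = 26.5 × 90.9/(26.7 + 90.9) = 20.5 V.
With the load, R_g becomes R_g‖R_L = 77.59 kΩ, so V = 26.5 × 77.59/104.3 = 19.7 V.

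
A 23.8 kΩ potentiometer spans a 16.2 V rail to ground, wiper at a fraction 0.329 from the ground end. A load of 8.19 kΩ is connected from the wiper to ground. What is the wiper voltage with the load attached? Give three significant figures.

V ≈ 3.25 V

The wiper splits the pot into (1−α)R = 15.97 kΩ above and αR = 7.830 kΩ below.
Lower section ‖ load = 4.003 kΩ.
V_wiper = 16.2 × 4.003/(15.97 + 4.003) = 3.25 V.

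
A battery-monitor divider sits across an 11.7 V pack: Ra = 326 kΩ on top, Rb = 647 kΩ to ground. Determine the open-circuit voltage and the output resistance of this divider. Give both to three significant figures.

V_th = 7.78 V, R_th = 217 kΩ

V_th is the open-circuit tap voltage: 11.7 × 647/(326 + 647) = 7.78 V.
With the supply zeroed, Ra and Rb appear in parallel from the tap: R_th = Ra‖Rb = (326 × 647)/973.0 = 217 kΩ.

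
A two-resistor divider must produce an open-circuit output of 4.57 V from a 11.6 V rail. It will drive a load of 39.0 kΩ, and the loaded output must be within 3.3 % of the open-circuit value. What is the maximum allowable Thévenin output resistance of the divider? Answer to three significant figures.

R_th ≤ 1.33 kΩ

Loading drop = R_th/(R_th + R_L) ≤ 0.0330, so R_th ≤ R_L · ε/(1−ε) = 39.0 kΩ × 0.0330/0.9670 = 1.33 kΩ.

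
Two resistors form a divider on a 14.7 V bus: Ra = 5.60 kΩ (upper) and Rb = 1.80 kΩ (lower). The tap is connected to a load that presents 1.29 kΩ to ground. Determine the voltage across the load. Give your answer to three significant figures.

V_out ≈ 1.74 V

The load sits in parallel with Rb: Rb‖R_L = (1.80 × 1.29) / (1.80 + 1.29) = 0.7515 kΩ.
V_out = 14.7 × 0.7515 / (5.60 + 0.7515) = 14.7 × 0.7515/6.351 = 1.74 V.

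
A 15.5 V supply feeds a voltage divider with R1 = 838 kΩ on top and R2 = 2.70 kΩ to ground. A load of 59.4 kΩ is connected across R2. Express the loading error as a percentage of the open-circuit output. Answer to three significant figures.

4.33 %

The divider's output (Thévenin) resistance is R1‖R2 = 2.691 kΩ.
Fractional drop under load = R_th/(R_th + R_L) = 2.691 / (2.691 + 59.4) = 0.04334.
So the output falls by 4.33 %.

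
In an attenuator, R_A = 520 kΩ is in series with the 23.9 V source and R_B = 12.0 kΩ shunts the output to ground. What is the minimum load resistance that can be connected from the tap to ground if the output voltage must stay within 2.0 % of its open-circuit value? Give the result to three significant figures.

Output resistance R_th = R_A‖R_B = (520 × 12.0)/532.0 = 11.73 kΩ.
The fractional drop is R_th/(R_th + R_L); requiring this ≤ 0.0200 gives R_L ≥ R_th(1/0.0200 − 1) = 11.73 × 49.00 = 575 kΩ.

R_L(min) ≈ 575 kΩ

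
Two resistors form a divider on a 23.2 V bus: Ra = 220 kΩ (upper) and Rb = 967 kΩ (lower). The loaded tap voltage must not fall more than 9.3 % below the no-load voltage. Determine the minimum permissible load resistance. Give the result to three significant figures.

Output resistance R_th = Ra‖Rb = (220 × 967)/1187 = 179.2 kΩ.
The fractional drop is R_th/(R_th + R_L); requiring this ≤ 0.0930 gives R_L ≥ R_th(1/0.0930 − 1) = 179.2 × 9.753 = 1.75 MΩ.

R_L(min) ≈ 1.75 MΩ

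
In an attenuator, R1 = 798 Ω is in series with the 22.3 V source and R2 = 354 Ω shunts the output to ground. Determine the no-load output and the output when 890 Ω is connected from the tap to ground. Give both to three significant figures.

Unloaded: 6.85 V; loaded: 5.37 V

Open-circuit: V = 22.3 × 354/(798 + 354) = 6.85 V.
With the load, R2 becomes R2‖R_L = 253.3 Ω, so V = 22.3 × 253.3/1051 = 5.37 V.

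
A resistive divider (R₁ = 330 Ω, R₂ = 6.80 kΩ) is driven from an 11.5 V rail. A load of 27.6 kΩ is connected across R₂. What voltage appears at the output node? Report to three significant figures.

The load sits in parallel with R₂: R₂‖R_L = (6800 × 27600) / (6800 + 27600) = 5456 Ω.
V_out = 11.5 × 5456 / (330 + 5456) = 11.5 × 5456/5786 = 10.8 V.

V_out ≈ 10.8 V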